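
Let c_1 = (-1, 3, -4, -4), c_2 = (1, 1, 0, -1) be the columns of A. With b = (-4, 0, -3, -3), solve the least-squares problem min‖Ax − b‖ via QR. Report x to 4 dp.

x = (1.0000, -2.3333)

c_1 = (-1, 3, -4, -4); ‖c_1‖ = 6.4807, so q_1 = (-0.1543, 0.4629, -0.6172, -0.6172).
q_1·c_2 = (-0.1543)·1 + 0.4629·1 + (-0.6172)·0 + (-0.6172)·(-1) = 0.9258.
u_2 = c_2 − 0.9258·q_1 = (1.1429, 0.5714, 0.5714, -0.4286).
‖u_2‖ = 1.4639, so q_2 = (0.7807, 0.3904, 0.3904, -0.2928).
Qᵀb = (4.3205, -3.4157).
Back-substitute: x_2 = -3.4157/1.4639 = -2.3333.
x_1 = (4.3205 − 0.9258·(-2.3333))/6.4807 = 1.0000.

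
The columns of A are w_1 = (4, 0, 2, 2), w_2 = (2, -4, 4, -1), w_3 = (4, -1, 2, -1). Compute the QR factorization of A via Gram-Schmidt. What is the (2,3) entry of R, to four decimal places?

w_1 = (4, 0, 2, 2); ‖w_1‖ = 4.8990, so e_1 = (0.8165, 0.0000, 0.4082, 0.4082).
e_1·w_2 = 0.8165·2 + 0.0000·(-4) + 0.4082·4 + 0.4082·(-1) = 2.8577.
u_2 = w_2 − 2.8577·e_1 = (-0.3333, -4.0000, 2.8333, -2.1667).
‖u_2‖ = 5.3697, so e_2 = (-0.0621, -0.7449, 0.5277, -0.4035).
r_{23} = e_2·w_3 = 1.9554.

r_{23} = 1.9554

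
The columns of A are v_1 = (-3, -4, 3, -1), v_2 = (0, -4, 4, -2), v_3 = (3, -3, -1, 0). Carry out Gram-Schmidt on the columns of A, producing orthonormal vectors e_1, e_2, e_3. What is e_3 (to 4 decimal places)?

e_3 = (0.2798, -0.7149, -0.5906, 0.2487)

v_1 = (-3, -4, 3, -1); ‖v_1‖ = 5.9161, so e_1 = (-0.5071, -0.6761, 0.5071, -0.1690).
e_1·v_2 = (-0.5071)·0 + (-0.6761)·(-4) + 0.5071·4 + (-0.1690)·(-2) = 5.0709.
u_2 = v_2 − 5.0709·e_1 = (2.5714, -0.5714, 1.4286, -1.1429).
‖u_2‖ = 3.2071, so e_2 = (0.8018, -0.1782, 0.4454, -0.3563).
e_1·v_3 = (-0.5071)·3 + (-0.6761)·(-3) + 0.5071·(-1) + (-0.1690)·0 = 0.0000; e_2·v_3 = 0.8018·3 + (-0.1782)·(-3) + 0.4454·(-1) + (-0.3563)·0 = 2.4944.
u_3 = v_3 + 0.0000·e_1 − 2.4944·e_2 = (1.0000, -2.5556, -2.1111, 0.8889).
‖u_3‖ = 3.5746, so e_3 = (0.2798, -0.7149, -0.5906, 0.2487).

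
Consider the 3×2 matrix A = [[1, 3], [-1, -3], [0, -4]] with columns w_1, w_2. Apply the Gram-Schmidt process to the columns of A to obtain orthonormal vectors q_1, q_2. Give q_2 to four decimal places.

w_1 = (1, -1, 0); ‖w_1‖ = 1.4142, so q_1 = (0.7071, -0.7071, 0.0000).
q_1·w_2 = 0.7071·3 + (-0.7071)·(-3) + 0.0000·(-4) = 4.2426.
u_2 = w_2 − 4.2426·q_1 = (0.0000, 0.0000, -4.0000).
‖u_2‖ = 4.0000, so q_2 = (0.0000, 0.0000, -1.0000).

q_2 = (0.0000, 0.0000, -1.0000)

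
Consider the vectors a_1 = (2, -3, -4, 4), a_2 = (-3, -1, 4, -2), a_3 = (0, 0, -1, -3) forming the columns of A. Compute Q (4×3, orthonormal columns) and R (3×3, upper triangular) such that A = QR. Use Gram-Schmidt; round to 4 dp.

q_1 = a_1/‖a_1‖ = (2, -3, -4, 4)/6.7082 = (0.2981, -0.4472, -0.5963, 0.5963).
r_{12} = q_1·a_2 = -4.0249.
u_2 = a_2 + 4.0249·q_1 = (-1.8000, -2.8000, 1.6000, 0.4000).
‖u_2‖ = 3.7148, so q_2 = (-0.4845, -0.7537, 0.4307, 0.1077).
r_{13} = q_1·a_3 = -1.1926; r_{23} = q_2·a_3 = -0.7537.
u_3 = a_3 + 1.1926·q_1 + 0.7537·q_2 = (-0.0097, -1.1014, -1.3865, -2.2077).
‖u_3‖ = 2.8301, so q_3 = (-0.0034, -0.3892, -0.4899, -0.7801).

Q = [[0.2981, -0.4845, -0.0034], [-0.4472, -0.7537, -0.3892], [-0.5963, 0.4307, -0.4899], [0.5963, 0.1077, -0.7801]], R = [[6.7082, -4.0249, -1.1926], [0.0000, 3.7148, -0.7537], [0.0000, 0.0000, 2.8301]]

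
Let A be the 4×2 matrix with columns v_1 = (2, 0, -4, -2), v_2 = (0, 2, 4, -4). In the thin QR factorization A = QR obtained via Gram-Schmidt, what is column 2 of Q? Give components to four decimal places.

v_1 = (2, 0, -4, -2); ‖v_1‖ = 4.8990, so e_1 = (0.4082, 0.0000, -0.8165, -0.4082).
e_1·v_2 = 0.4082·0 + 0.0000·2 + (-0.8165)·4 + (-0.4082)·(-4) = -1.6330.
u_2 = v_2 + 1.6330·e_1 = (0.6667, 2.0000, 2.6667, -4.6667).
‖u_2‖ = 5.7735, so e_2 = (0.1155, 0.3464, 0.4619, -0.8083).

e_2 = (0.1155, 0.3464, 0.4619, -0.8083)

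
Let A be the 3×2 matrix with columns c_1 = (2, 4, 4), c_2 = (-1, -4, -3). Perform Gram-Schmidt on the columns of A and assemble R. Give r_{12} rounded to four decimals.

r_{12} = -5.0000

q_1 = c_1/‖c_1‖ = (2, 4, 4)/6.0000 = (0.3333, 0.6667, 0.6667).
r_{12} = q_1·c_2 = -5.0000.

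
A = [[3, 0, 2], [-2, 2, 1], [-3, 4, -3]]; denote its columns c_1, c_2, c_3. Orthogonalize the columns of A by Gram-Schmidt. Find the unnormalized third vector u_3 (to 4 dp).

c_1 = (3, -2, -3); ‖c_1‖ = 4.6904, so e_1 = (0.6396, -0.4264, -0.6396).
e_1·c_2 = 0.6396·0 + (-0.4264)·2 + (-0.6396)·4 = -3.4112.
u_2 = c_2 + 3.4112·e_1 = (2.1818, 0.5455, 1.8182).
‖u_2‖ = 2.8920, so e_2 = (0.7544, 0.1886, 0.6287).
e_1·c_3 = 0.6396·2 + (-0.4264)·1 + (-0.6396)·(-3) = 2.7716; e_2·c_3 = 0.7544·2 + 0.1886·1 + 0.6287·(-3) = -0.1886.
u_3 = c_3 − 2.7716·e_1 + 0.1886·e_2 = (0.3696, 2.2174, -1.1087).

u_3 = (0.3696, 2.2174, -1.1087)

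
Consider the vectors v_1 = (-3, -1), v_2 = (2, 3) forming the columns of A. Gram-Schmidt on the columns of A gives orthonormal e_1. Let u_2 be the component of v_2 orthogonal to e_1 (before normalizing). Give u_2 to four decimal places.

v_1 = (-3, -1); ‖v_1‖ = 3.1623, so e_1 = (-0.9487, -0.3162).
e_1·v_2 = (-0.9487)·2 + (-0.3162)·3 = -2.8460.
u_2 = v_2 + 2.8460·e_1 = (-0.7000, 2.1000).

u_2 = (-0.7000, 2.1000)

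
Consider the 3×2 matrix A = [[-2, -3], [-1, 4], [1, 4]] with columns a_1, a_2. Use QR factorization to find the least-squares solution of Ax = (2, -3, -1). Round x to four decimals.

x = (0.2381, -0.5714)

a_1 = (-2, -1, 1); ‖a_1‖ = 2.4495, so e_1 = (-0.8165, -0.4082, 0.4082).
e_1·a_2 = (-0.8165)·(-3) + (-0.4082)·4 + 0.4082·4 = 2.4495.
u_2 = a_2 − 2.4495·e_1 = (-1.0000, 5.0000, 3.0000).
‖u_2‖ = 5.9161, so e_2 = (-0.1690, 0.8452, 0.5071).
Qᵀb = (-0.8165, -3.3806).
Back-substitute: x_2 = -3.3806/5.9161 = -0.5714.
x_1 = (-0.8165 − 2.4495·(-0.5714))/2.4495 = 0.2381.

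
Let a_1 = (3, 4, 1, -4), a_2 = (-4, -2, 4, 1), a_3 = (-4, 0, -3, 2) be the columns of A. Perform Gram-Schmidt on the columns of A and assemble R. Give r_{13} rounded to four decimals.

r_{13} = -3.5490

a_1 = (3, 4, 1, -4); ‖a_1‖ = 6.4807, so q_1 = (0.4629, 0.6172, 0.1543, -0.6172).
r_{13} = q_1·a_3 = -3.5490.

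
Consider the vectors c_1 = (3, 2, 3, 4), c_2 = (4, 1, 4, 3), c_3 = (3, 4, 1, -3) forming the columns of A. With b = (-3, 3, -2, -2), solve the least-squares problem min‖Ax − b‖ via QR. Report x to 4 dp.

x = (1.3145, -1.8640, 0.4854)

e_1 = c_1/‖c_1‖ = (3, 2, 3, 4)/6.1644 = (0.4867, 0.3244, 0.4867, 0.6489).
r_{12} = e_1·c_2 = 6.1644.
u_2 = c_2 − 6.1644·e_1 = (1.0000, -1.0000, 1.0000, -1.0000).
‖u_2‖ = 2.0000, so e_2 = (0.5000, -0.5000, 0.5000, -0.5000).
r_{13} = e_1·c_3 = 1.2978; r_{23} = e_2·c_3 = 1.5000.
u_3 = c_3 − 1.2978·e_1 − 1.5000·e_2 = (1.6184, 4.3289, -0.3816, -3.0921).
‖u_3‖ = 5.5737, so e_3 = (0.2904, 0.7767, -0.0685, -0.5548).
Qᵀb = (-2.7578, -3.0000, 2.7054).
Back-substitute: x_3 = 2.7054/5.5737 = 0.4854.
x_2 = (-3.0000 − 1.5000·0.4854)/2.0000 = -1.8640.
x_1 = (-2.7578 − 6.1644·(-1.8640) − 1.2978·0.4854)/6.1644 = 1.3145.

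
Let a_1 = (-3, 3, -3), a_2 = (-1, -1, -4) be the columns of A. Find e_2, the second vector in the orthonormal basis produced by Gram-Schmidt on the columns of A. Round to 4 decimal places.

a_1 = (-3, 3, -3); ‖a_1‖ = 5.1962, so e_1 = (-0.5774, 0.5774, -0.5774).
e_1·a_2 = (-0.5774)·(-1) + 0.5774·(-1) + (-0.5774)·(-4) = 2.3094.
u_2 = a_2 − 2.3094·e_1 = (0.3333, -2.3333, -2.6667).
‖u_2‖ = 3.5590, so e_2 = (0.0937, -0.6556, -0.7493).

e_2 = (0.0937, -0.6556, -0.7493)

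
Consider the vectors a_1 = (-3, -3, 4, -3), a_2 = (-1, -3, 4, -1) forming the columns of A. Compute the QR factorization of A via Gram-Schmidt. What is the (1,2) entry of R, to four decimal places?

r_{12} = 4.7275

a_1 = (-3, -3, 4, -3); ‖a_1‖ = 6.5574, so q_1 = (-0.4575, -0.4575, 0.6100, -0.4575).
r_{12} = q_1·a_2 = 4.7275.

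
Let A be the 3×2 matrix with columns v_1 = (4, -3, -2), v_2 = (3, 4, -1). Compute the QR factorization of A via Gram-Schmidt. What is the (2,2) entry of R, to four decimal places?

r_{22} = 5.0855

v_1 = (4, -3, -2); ‖v_1‖ = 5.3852, so e_1 = (0.7428, -0.5571, -0.3714).
e_1·v_2 = 0.7428·3 + (-0.5571)·4 + (-0.3714)·(-1) = 0.3714.
u_2 = v_2 − 0.3714·e_1 = (2.7241, 4.2069, -0.8621).
r_{22} = ‖u_2‖ = 5.0855.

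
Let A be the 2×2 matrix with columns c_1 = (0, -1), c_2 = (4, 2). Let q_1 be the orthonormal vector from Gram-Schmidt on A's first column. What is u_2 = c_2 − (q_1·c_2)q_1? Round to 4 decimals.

u_2 = (4.0000, 0.0000)

c_1 = (0, -1); ‖c_1‖ = 1.0000, so q_1 = (0.0000, -1.0000).
q_1·c_2 = 0.0000·4 + (-1.0000)·2 = -2.0000.
u_2 = c_2 + 2.0000·q_1 = (4.0000, 0.0000).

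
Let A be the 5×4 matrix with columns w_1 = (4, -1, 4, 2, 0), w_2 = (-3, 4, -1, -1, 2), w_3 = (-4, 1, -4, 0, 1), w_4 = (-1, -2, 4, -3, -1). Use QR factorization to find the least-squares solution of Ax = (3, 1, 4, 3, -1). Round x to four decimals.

w_1 = (4, -1, 4, 2, 0); ‖w_1‖ = 6.0828, so q_1 = (0.6576, -0.1644, 0.6576, 0.3288, 0.0000).
q_1·w_2 = 0.6576·(-3) + (-0.1644)·4 + 0.6576·(-1) + 0.3288·(-1) + 0.0000·2 = -3.6168.
u_2 = w_2 + 3.6168·q_1 = (-0.6216, 3.4054, 1.3784, 0.1892, 2.0000).
‖u_2‖ = 4.2331, so q_2 = (-0.1468, 0.8045, 0.3256, 0.0447, 0.4725).
q_1·w_3 = 0.6576·(-4) + (-0.1644)·1 + 0.6576·(-4) + 0.3288·0 + 0.0000·1 = -5.4252; q_2·w_3 = (-0.1468)·(-4) + 0.8045·1 + 0.3256·(-4) + 0.0447·0 + 0.4725·1 = 0.5619.
u_3 = w_3 + 5.4252·q_1 − 0.5619·q_2 = (-0.3499, -0.3439, -0.6154, 1.7587, 0.7345).
‖u_3‖ = 2.0620, so q_3 = (-0.1697, -0.1668, -0.2984, 0.8529, 0.3562).
q_1·w_4 = 0.6576·(-1) + (-0.1644)·(-2) + 0.6576·4 + 0.3288·(-3) + 0.0000·(-1) = 1.3152; q_2·w_4 = (-0.1468)·(-1) + 0.8045·(-2) + 0.3256·4 + 0.0447·(-3) + 0.4725·(-1) = -0.7662; q_3·w_4 = (-0.1697)·(-1) + (-0.1668)·(-2) + (-0.2984)·4 + 0.8529·(-3) + 0.3562·(-1) = -3.6054.
u_4 = w_4 − 1.3152·q_1 + 0.7662·q_2 + 3.6054·q_3 = (-2.5892, -1.7687, 2.3086, -0.3232, 0.6463).
‖u_4‖ = 3.9603, so q_4 = (-0.6538, -0.4466, 0.5829, -0.0816, 0.1632).
Qᵀb = (5.4252, 1.3280, 0.3328, -0.4842).
Back-substitute: x_4 = -0.4842/3.9603 = -0.1223.
x_3 = (0.3328 + 3.6054·(-0.1223))/2.0620 = -0.0524.
x_2 = (1.3280 − 0.5619·(-0.0524) + 0.7662·(-0.1223))/4.2331 = 0.2985.
x_1 = (5.4252 + 3.6168·0.2985 + 5.4252·(-0.0524) − 1.3152·(-0.1223))/6.0828 = 1.0491.

x = (1.0491, 0.2985, -0.0524, -0.1223)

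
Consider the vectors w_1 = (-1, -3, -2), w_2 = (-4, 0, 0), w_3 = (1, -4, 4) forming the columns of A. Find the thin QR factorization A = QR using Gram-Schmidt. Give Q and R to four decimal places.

w_1 = (-1, -3, -2); ‖w_1‖ = 3.7417, so q_1 = (-0.2673, -0.8018, -0.5345).
q_1·w_2 = (-0.2673)·(-4) + (-0.8018)·0 + (-0.5345)·0 = 1.0690.
u_2 = w_2 − 1.0690·q_1 = (-3.7143, 0.8571, 0.5714).
‖u_2‖ = 3.8545, so q_2 = (-0.9636, 0.2224, 0.1482).
q_1·w_3 = (-0.2673)·1 + (-0.8018)·(-4) + (-0.5345)·4 = 0.8018; q_2·w_3 = (-0.9636)·1 + 0.2224·(-4) + 0.1482·4 = -1.2601.
u_3 = w_3 − 0.8018·q_1 + 1.2601·q_2 = (0.0000, -3.0769, 4.6154).
‖u_3‖ = 5.5470, so q_3 = (0.0000, -0.5547, 0.8321).

Q = [[-0.2673, -0.9636, 0.0000], [-0.8018, 0.2224, -0.5547], [-0.5345, 0.1482, 0.8321]], R = [[3.7417, 1.0690, 0.8018], [0.0000, 3.8545, -1.2601], [0.0000, 0.0000, 5.5470]]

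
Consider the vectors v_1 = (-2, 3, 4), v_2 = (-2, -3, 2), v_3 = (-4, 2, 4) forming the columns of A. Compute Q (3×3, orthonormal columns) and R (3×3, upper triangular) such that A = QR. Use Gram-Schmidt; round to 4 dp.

v_1 = (-2, 3, 4); ‖v_1‖ = 5.3852, so q_1 = (-0.3714, 0.5571, 0.7428).
q_1·v_2 = (-0.3714)·(-2) + 0.5571·(-3) + 0.7428·2 = 0.5571.
u_2 = v_2 − 0.5571·q_1 = (-1.7931, -3.3103, 1.5862).
‖u_2‖ = 4.0853, so q_2 = (-0.4389, -0.8103, 0.3883).
q_1·v_3 = (-0.3714)·(-4) + 0.5571·2 + 0.7428·4 = 5.5709; q_2·v_3 = (-0.4389)·(-4) + (-0.8103)·2 + 0.3883·4 = 1.6881.
u_3 = v_3 − 5.5709·q_1 − 1.6881·q_2 = (-1.1901, 0.2645, -0.7934).
‖u_3‖ = 1.4545, so q_3 = (-0.8182, 0.1818, -0.5455).

Q = [[-0.3714, -0.4389, -0.8182], [0.5571, -0.8103, 0.1818], [0.7428, 0.3883, -0.5455]], R = [[5.3852, 0.5571, 5.5709], [0.0000, 4.0853, 1.6881], [0.0000, 0.0000, 1.4545]]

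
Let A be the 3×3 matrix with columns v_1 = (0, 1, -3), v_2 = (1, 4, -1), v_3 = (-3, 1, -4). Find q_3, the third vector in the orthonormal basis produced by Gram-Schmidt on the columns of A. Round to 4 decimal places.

q_3 = (-0.9611, 0.2621, 0.0874)

q_1 = v_1/‖v_1‖ = (0, 1, -3)/3.1623 = (0.0000, 0.3162, -0.9487).
r_{12} = q_1·v_2 = 2.2136.
u_2 = v_2 − 2.2136·q_1 = (1.0000, 3.3000, 1.1000).
‖u_2‖ = 3.6194, so q_2 = (0.2763, 0.9118, 0.3039).
r_{13} = q_1·v_3 = 4.1110; r_{23} = q_2·v_3 = -1.1328.
u_3 = v_3 − 4.1110·q_1 + 1.1328·q_2 = (-2.6870, 0.7328, 0.2443).
‖u_3‖ = 2.7959, so q_3 = (-0.9611, 0.2621, 0.0874).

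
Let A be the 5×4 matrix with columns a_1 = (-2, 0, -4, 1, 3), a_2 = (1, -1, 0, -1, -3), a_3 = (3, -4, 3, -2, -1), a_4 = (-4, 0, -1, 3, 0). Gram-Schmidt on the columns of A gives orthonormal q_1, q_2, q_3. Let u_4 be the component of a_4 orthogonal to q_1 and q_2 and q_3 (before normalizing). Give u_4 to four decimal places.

a_1 = (-2, 0, -4, 1, 3); ‖a_1‖ = 5.4772, so q_1 = (-0.3651, 0.0000, -0.7303, 0.1826, 0.5477).
q_1·a_2 = (-0.3651)·1 + 0.0000·(-1) + (-0.7303)·0 + 0.1826·(-1) + 0.5477·(-3) = -2.1909.
u_2 = a_2 + 2.1909·q_1 = (0.2000, -1.0000, -1.6000, -0.6000, -1.8000).
‖u_2‖ = 2.6833, so q_2 = (0.0745, -0.3727, -0.5963, -0.2236, -0.6708).
q_1·a_3 = (-0.3651)·3 + 0.0000·(-4) + (-0.7303)·3 + 0.1826·(-2) + 0.5477·(-1) = -4.1992; q_2·a_3 = 0.0745·3 + (-0.3727)·(-4) + (-0.5963)·3 + (-0.2236)·(-2) + (-0.6708)·(-1) = 1.0435.
u_3 = a_3 + 4.1992·q_1 − 1.0435·q_2 = (1.3889, -3.6111, 0.5556, -1.0000, 2.0000).
‖u_3‖ = 4.5031, so q_3 = (0.3084, -0.8019, 0.1234, -0.2221, 0.4441).
q_1·a_4 = (-0.3651)·(-4) + 0.0000·0 + (-0.7303)·(-1) + 0.1826·3 + 0.5477·0 = 2.7386; q_2·a_4 = 0.0745·(-4) + (-0.3727)·0 + (-0.5963)·(-1) + (-0.2236)·3 + (-0.6708)·0 = -0.3727; q_3·a_4 = 0.3084·(-4) + (-0.8019)·0 + 0.1234·(-1) + (-0.2221)·3 + 0.4441·0 = -2.0233.
u_4 = a_4 − 2.7386·q_1 + 0.3727·q_2 + 2.0233·q_3 = (-2.3482, -1.7614, 1.0274, 1.9674, -0.8514).

u_4 = (-2.3482, -1.7614, 1.0274, 1.9674, -0.8514)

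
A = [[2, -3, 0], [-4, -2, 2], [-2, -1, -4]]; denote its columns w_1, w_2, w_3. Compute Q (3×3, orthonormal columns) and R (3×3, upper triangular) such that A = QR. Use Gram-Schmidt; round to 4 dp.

Q = [[0.4082, -0.9129, 0.0000], [-0.8165, -0.3651, 0.4472], [-0.4082, -0.1826, -0.8944]], R = [[4.8990, 0.8165, 0.0000], [0.0000, 3.6515, 0.0000], [0.0000, 0.0000, 4.4721]]

w_1 = (2, -4, -2); ‖w_1‖ = 4.8990, so e_1 = (0.4082, -0.8165, -0.4082).
e_1·w_2 = 0.4082·(-3) + (-0.8165)·(-2) + (-0.4082)·(-1) = 0.8165.
u_2 = w_2 − 0.8165·e_1 = (-3.3333, -1.3333, -0.6667).
‖u_2‖ = 3.6515, so e_2 = (-0.9129, -0.3651, -0.1826).
e_1·w_3 = 0.4082·0 + (-0.8165)·2 + (-0.4082)·(-4) = 0.0000; e_2·w_3 = (-0.9129)·0 + (-0.3651)·2 + (-0.1826)·(-4) = 0.0000.
u_3 = w_3 + 0.0000·e_1 + 0.0000·e_2 = (0.0000, 2.0000, -4.0000).
‖u_3‖ = 4.4721, so e_3 = (0.0000, 0.4472, -0.8944).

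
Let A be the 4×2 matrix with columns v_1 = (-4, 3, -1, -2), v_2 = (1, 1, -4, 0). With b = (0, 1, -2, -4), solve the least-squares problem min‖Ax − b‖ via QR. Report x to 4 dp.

x = (0.3898, 0.4350)

v_1 = (-4, 3, -1, -2); ‖v_1‖ = 5.4772, so e_1 = (-0.7303, 0.5477, -0.1826, -0.3651).
e_1·v_2 = (-0.7303)·1 + 0.5477·1 + (-0.1826)·(-4) + (-0.3651)·0 = 0.5477.
u_2 = v_2 − 0.5477·e_1 = (1.4000, 0.7000, -3.9000, 0.2000).
‖u_2‖ = 4.2071, so e_2 = (0.3328, 0.1664, -0.9270, 0.0475).
Qᵀb = (2.3735, 1.8302).
Back-substitute: x_2 = 1.8302/4.2071 = 0.4350.
x_1 = (2.3735 − 0.5477·0.4350)/5.4772 = 0.3898.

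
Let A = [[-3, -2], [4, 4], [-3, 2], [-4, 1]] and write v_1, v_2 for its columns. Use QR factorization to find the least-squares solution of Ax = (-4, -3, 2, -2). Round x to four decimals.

q_1 = v_1/‖v_1‖ = (-3, 4, -3, -4)/7.0711 = (-0.4243, 0.5657, -0.4243, -0.5657).
r_{12} = q_1·v_2 = 1.6971.
u_2 = v_2 − 1.6971·q_1 = (-1.2800, 3.0400, 2.7200, 1.9600).
‖u_2‖ = 4.7032, so q_2 = (-0.2722, 0.6464, 0.5783, 0.4167).
Qᵀb = (0.2828, -0.5273).
Back-substitute: x_2 = -0.5273/4.7032 = -0.1121.
x_1 = (0.2828 − 1.6971·(-0.1121))/7.0711 = 0.0669.

x = (0.0669, -0.1121)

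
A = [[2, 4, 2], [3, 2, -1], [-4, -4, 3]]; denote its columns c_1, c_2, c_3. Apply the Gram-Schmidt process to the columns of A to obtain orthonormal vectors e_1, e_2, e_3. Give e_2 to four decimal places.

c_1 = (2, 3, -4); ‖c_1‖ = 5.3852, so e_1 = (0.3714, 0.5571, -0.7428).
e_1·c_2 = 0.3714·4 + 0.5571·2 + (-0.7428)·(-4) = 5.5709.
u_2 = c_2 − 5.5709·e_1 = (1.9310, -1.1034, 0.1379).
‖u_2‖ = 2.2283, so e_2 = (0.8666, -0.4952, 0.0619).

e_2 = (0.8666, -0.4952, 0.0619)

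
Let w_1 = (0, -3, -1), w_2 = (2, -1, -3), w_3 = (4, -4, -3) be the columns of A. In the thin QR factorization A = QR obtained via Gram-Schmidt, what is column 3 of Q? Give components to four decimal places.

w_1 = (0, -3, -1); ‖w_1‖ = 3.1623, so q_1 = (0.0000, -0.9487, -0.3162).
q_1·w_2 = 0.0000·2 + (-0.9487)·(-1) + (-0.3162)·(-3) = 1.8974.
u_2 = w_2 − 1.8974·q_1 = (2.0000, 0.8000, -2.4000).
‖u_2‖ = 3.2249, so q_2 = (0.6202, 0.2481, -0.7442).
q_1·w_3 = 0.0000·4 + (-0.9487)·(-4) + (-0.3162)·(-3) = 4.7434; q_2·w_3 = 0.6202·4 + 0.2481·(-4) + (-0.7442)·(-3) = 3.7210.
u_3 = w_3 − 4.7434·q_1 − 3.7210·q_2 = (1.6923, -0.4231, 1.2692).
‖u_3‖ = 2.1573, so q_3 = (0.7845, -0.1961, 0.5883).

q_3 = (0.7845, -0.1961, 0.5883)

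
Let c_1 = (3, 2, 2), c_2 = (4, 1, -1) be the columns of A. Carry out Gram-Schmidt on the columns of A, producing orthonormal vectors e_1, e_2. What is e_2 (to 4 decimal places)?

e_2 = (0.6098, -0.1334, -0.7813)

c_1 = (3, 2, 2); ‖c_1‖ = 4.1231, so e_1 = (0.7276, 0.4851, 0.4851).
e_1·c_2 = 0.7276·4 + 0.4851·1 + 0.4851·(-1) = 2.9104.
u_2 = c_2 − 2.9104·e_1 = (1.8824, -0.4118, -2.4118).
‖u_2‖ = 3.0870, so e_2 = (0.6098, -0.1334, -0.7813).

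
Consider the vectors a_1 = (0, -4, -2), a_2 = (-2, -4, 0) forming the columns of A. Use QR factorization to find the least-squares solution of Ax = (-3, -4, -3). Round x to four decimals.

e_1 = a_1/‖a_1‖ = (0, -4, -2)/4.4721 = (0.0000, -0.8944, -0.4472).
r_{12} = e_1·a_2 = 3.5777.
u_2 = a_2 − 3.5777·e_1 = (-2.0000, -0.8000, 1.6000).
‖u_2‖ = 2.6833, so e_2 = (-0.7454, -0.2981, 0.5963).
Qᵀb = (4.9193, 1.6398).
Back-substitute: x_2 = 1.6398/2.6833 = 0.6111.
x_1 = (4.9193 − 3.5777·0.6111)/4.4721 = 0.6111.

x = (0.6111, 0.6111)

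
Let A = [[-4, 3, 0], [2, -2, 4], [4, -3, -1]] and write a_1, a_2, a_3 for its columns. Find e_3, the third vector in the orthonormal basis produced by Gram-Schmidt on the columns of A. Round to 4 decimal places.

a_1 = (-4, 2, 4); ‖a_1‖ = 6.0000, so e_1 = (-0.6667, 0.3333, 0.6667).
e_1·a_2 = (-0.6667)·3 + 0.3333·(-2) + 0.6667·(-3) = -4.6667.
u_2 = a_2 + 4.6667·e_1 = (-0.1111, -0.4444, 0.1111).
‖u_2‖ = 0.4714, so e_2 = (-0.2357, -0.9428, 0.2357).
e_1·a_3 = (-0.6667)·0 + 0.3333·4 + 0.6667·(-1) = 0.6667; e_2·a_3 = (-0.2357)·0 + (-0.9428)·4 + 0.2357·(-1) = -4.0069.
u_3 = a_3 − 0.6667·e_1 + 4.0069·e_2 = (-0.5000, 0.0000, -0.5000).
‖u_3‖ = 0.7071, so e_3 = (-0.7071, 0.0000, -0.7071).

e_3 = (-0.7071, 0.0000, -0.7071)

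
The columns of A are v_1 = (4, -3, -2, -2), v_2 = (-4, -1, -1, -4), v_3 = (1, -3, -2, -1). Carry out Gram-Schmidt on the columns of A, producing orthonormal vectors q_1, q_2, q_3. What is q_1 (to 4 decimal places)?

q_1 = (0.6963, -0.5222, -0.3482, -0.3482)

v_1 = (4, -3, -2, -2); ‖v_1‖ = 5.7446, so q_1 = (0.6963, -0.5222, -0.3482, -0.3482).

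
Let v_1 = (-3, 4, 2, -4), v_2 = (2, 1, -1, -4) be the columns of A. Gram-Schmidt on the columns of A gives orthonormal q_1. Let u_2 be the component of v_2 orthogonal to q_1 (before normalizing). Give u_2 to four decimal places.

u_2 = (2.8000, -0.0667, -1.5333, -2.9333)

q_1 = v_1/‖v_1‖ = (-3, 4, 2, -4)/6.7082 = (-0.4472, 0.5963, 0.2981, -0.5963).
r_{12} = q_1·v_2 = 1.7889.
u_2 = v_2 − 1.7889·q_1 = (2.8000, -0.0667, -1.5333, -2.9333).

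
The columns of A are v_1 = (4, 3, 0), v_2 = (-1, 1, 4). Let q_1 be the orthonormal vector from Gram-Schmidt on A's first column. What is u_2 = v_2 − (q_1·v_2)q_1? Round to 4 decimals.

q_1 = v_1/‖v_1‖ = (4, 3, 0)/5.0000 = (0.8000, 0.6000, 0.0000).
r_{12} = q_1·v_2 = -0.2000.
u_2 = v_2 + 0.2000·q_1 = (-0.8400, 1.1200, 4.0000).

u_2 = (-0.8400, 1.1200, 4.0000)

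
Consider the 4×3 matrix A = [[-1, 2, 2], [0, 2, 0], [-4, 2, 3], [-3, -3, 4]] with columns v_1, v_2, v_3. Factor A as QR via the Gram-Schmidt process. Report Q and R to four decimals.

Q = [[-0.1961, 0.4284, 0.7988], [0.0000, 0.4368, 0.1785], [-0.7845, 0.4032, -0.4589], [-0.5883, -0.6805, 0.3456]], R = [[5.0990, -0.1961, -5.0990], [0.0000, 4.5784, -0.6553], [0.0000, 0.0000, 1.6033]]

v_1 = (-1, 0, -4, -3); ‖v_1‖ = 5.0990, so q_1 = (-0.1961, 0.0000, -0.7845, -0.5883).
q_1·v_2 = (-0.1961)·2 + 0.0000·2 + (-0.7845)·2 + (-0.5883)·(-3) = -0.1961.
u_2 = v_2 + 0.1961·q_1 = (1.9615, 2.0000, 1.8462, -3.1154).
‖u_2‖ = 4.5784, so q_2 = (0.4284, 0.4368, 0.4032, -0.6805).
q_1·v_3 = (-0.1961)·2 + 0.0000·0 + (-0.7845)·3 + (-0.5883)·4 = -5.0990; q_2·v_3 = 0.4284·2 + 0.4368·0 + 0.4032·3 + (-0.6805)·4 = -0.6553.
u_3 = v_3 + 5.0990·q_1 + 0.6553·q_2 = (1.2807, 0.2862, -0.7358, 0.5541).
‖u_3‖ = 1.6033, so q_3 = (0.7988, 0.1785, -0.4589, 0.3456).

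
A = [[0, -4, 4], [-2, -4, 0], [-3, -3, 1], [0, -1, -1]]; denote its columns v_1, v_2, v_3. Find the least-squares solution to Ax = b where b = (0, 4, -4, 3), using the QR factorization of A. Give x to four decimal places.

v_1 = (0, -2, -3, 0); ‖v_1‖ = 3.6056, so q_1 = (0.0000, -0.5547, -0.8321, 0.0000).
q_1·v_2 = 0.0000·(-4) + (-0.5547)·(-4) + (-0.8321)·(-3) + 0.0000·(-1) = 4.7150.
u_2 = v_2 − 4.7150·q_1 = (-4.0000, -1.3846, 0.9231, -1.0000).
‖u_2‖ = 4.4463, so q_2 = (-0.8996, -0.3114, 0.2076, -0.2249).
q_1·v_3 = 0.0000·4 + (-0.5547)·0 + (-0.8321)·1 + 0.0000·(-1) = -0.8321; q_2·v_3 = (-0.8996)·4 + (-0.3114)·0 + 0.2076·1 + (-0.2249)·(-1) = -3.1660.
u_3 = v_3 + 0.8321·q_1 + 3.1660·q_2 = (1.1518, -1.4475, 0.9650, -1.7121).
‖u_3‖ = 2.6989, so q_3 = (0.4267, -0.5363, 0.3575, -0.6344).
Qᵀb = (1.1094, -2.7508, -5.4785).
Back-substitute: x_3 = -5.4785/2.6989 = -2.0299.
x_2 = (-2.7508 + 3.1660·(-2.0299))/4.4463 = -2.0641.
x_1 = (1.1094 − 4.7150·(-2.0641) + 0.8321·(-2.0299))/3.6056 = 2.5385.

x = (2.5385, -2.0641, -2.0299)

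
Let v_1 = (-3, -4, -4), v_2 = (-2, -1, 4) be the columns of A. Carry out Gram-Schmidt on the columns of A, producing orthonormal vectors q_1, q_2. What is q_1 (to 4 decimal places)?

q_1 = (-0.4685, -0.6247, -0.6247)

v_1 = (-3, -4, -4); ‖v_1‖ = 6.4031, so q_1 = (-0.4685, -0.6247, -0.6247).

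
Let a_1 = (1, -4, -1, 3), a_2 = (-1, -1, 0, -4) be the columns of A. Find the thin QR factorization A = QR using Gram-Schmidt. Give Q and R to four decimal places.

a_1 = (1, -4, -1, 3); ‖a_1‖ = 5.1962, so q_1 = (0.1925, -0.7698, -0.1925, 0.5774).
q_1·a_2 = 0.1925·(-1) + (-0.7698)·(-1) + (-0.1925)·0 + 0.5774·(-4) = -1.7321.
u_2 = a_2 + 1.7321·q_1 = (-0.6667, -2.3333, -0.3333, -3.0000).
‖u_2‖ = 3.8730, so q_2 = (-0.1721, -0.6025, -0.0861, -0.7746).

Q = [[0.1925, -0.1721], [-0.7698, -0.6025], [-0.1925, -0.0861], [0.5774, -0.7746]], R = [[5.1962, -1.7321], [0.0000, 3.8730]]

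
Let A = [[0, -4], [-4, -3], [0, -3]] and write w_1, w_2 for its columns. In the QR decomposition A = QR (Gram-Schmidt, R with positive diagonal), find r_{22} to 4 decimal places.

r_{22} = 5.0000

w_1 = (0, -4, 0); ‖w_1‖ = 4.0000, so q_1 = (0.0000, -1.0000, 0.0000).
q_1·w_2 = 0.0000·(-4) + (-1.0000)·(-3) + 0.0000·(-3) = 3.0000.
u_2 = w_2 − 3.0000·q_1 = (-4.0000, 0.0000, -3.0000).
r_{22} = ‖u_2‖ = 5.0000.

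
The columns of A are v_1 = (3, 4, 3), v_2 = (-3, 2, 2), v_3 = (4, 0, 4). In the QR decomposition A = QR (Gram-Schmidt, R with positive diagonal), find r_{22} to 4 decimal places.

r_{22} = 4.0330

v_1 = (3, 4, 3); ‖v_1‖ = 5.8310, so q_1 = (0.5145, 0.6860, 0.5145).
q_1·v_2 = 0.5145·(-3) + 0.6860·2 + 0.5145·2 = 0.8575.
u_2 = v_2 − 0.8575·q_1 = (-3.4412, 1.4118, 1.5588).
r_{22} = ‖u_2‖ = 4.0330.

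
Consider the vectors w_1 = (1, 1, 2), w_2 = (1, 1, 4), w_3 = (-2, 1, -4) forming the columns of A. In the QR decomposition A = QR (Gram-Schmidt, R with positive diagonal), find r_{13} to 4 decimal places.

r_{13} = -3.6742

e_1 = w_1/‖w_1‖ = (1, 1, 2)/2.4495 = (0.4082, 0.4082, 0.8165).
r_{13} = e_1·w_3 = -3.6742.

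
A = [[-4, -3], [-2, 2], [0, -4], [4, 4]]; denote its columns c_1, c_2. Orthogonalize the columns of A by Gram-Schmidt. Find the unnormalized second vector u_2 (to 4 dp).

u_2 = (-0.3333, 3.3333, -4.0000, 1.3333)

c_1 = (-4, -2, 0, 4); ‖c_1‖ = 6.0000, so q_1 = (-0.6667, -0.3333, 0.0000, 0.6667).
q_1·c_2 = (-0.6667)·(-3) + (-0.3333)·2 + 0.0000·(-4) + 0.6667·4 = 4.0000.
u_2 = c_2 − 4.0000·q_1 = (-0.3333, 3.3333, -4.0000, 1.3333).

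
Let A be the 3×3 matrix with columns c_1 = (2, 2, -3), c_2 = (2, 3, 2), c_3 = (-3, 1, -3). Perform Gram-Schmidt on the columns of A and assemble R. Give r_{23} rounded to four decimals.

r_{23} = -2.5395

c_1 = (2, 2, -3); ‖c_1‖ = 4.1231, so e_1 = (0.4851, 0.4851, -0.7276).
e_1·c_2 = 0.4851·2 + 0.4851·3 + (-0.7276)·2 = 0.9701.
u_2 = c_2 − 0.9701·e_1 = (1.5294, 2.5294, 2.7059).
‖u_2‖ = 4.0073, so e_2 = (0.3817, 0.6312, 0.6752).
r_{23} = e_2·c_3 = -2.5395.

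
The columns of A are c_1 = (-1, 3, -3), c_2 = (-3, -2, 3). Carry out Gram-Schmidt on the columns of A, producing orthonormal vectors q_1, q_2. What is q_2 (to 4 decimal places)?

q_2 = (-0.9563, -0.0277, 0.2910)

c_1 = (-1, 3, -3); ‖c_1‖ = 4.3589, so q_1 = (-0.2294, 0.6882, -0.6882).
q_1·c_2 = (-0.2294)·(-3) + 0.6882·(-2) + (-0.6882)·3 = -2.7530.
u_2 = c_2 + 2.7530·q_1 = (-3.6316, -0.1053, 1.1053).
‖u_2‖ = 3.7975, so q_2 = (-0.9563, -0.0277, 0.2910).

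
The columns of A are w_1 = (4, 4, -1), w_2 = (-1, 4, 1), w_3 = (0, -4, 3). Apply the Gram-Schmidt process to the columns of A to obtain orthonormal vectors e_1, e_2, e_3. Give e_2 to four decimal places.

e_1 = w_1/‖w_1‖ = (4, 4, -1)/5.7446 = (0.6963, 0.6963, -0.1741).
r_{12} = e_1·w_2 = 1.9149.
u_2 = w_2 − 1.9149·e_1 = (-2.3333, 2.6667, 1.3333).
‖u_2‖ = 3.7859, so e_2 = (-0.6163, 0.7044, 0.3522).

e_2 = (-0.6163, 0.7044, 0.3522)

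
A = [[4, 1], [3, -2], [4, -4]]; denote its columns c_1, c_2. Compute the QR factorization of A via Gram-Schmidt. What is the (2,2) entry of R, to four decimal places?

r_{22} = 3.6191

c_1 = (4, 3, 4); ‖c_1‖ = 6.4031, so q_1 = (0.6247, 0.4685, 0.6247).
q_1·c_2 = 0.6247·1 + 0.4685·(-2) + 0.6247·(-4) = -2.8111.
u_2 = c_2 + 2.8111·q_1 = (2.7561, -0.6829, -2.2439).
r_{22} = ‖u_2‖ = 3.6191.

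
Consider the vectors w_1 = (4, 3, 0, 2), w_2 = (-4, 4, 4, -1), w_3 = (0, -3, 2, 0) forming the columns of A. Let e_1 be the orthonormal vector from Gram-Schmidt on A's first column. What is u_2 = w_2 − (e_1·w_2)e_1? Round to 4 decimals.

u_2 = (-3.1724, 4.6207, 4.0000, -0.5862)

w_1 = (4, 3, 0, 2); ‖w_1‖ = 5.3852, so e_1 = (0.7428, 0.5571, 0.0000, 0.3714).
e_1·w_2 = 0.7428·(-4) + 0.5571·4 + 0.0000·4 + 0.3714·(-1) = -1.1142.
u_2 = w_2 + 1.1142·e_1 = (-3.1724, 4.6207, 4.0000, -0.5862).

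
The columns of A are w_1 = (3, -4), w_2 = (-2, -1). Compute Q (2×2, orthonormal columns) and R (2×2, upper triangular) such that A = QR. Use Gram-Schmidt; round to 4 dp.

Q = [[0.6000, -0.8000], [-0.8000, -0.6000]], R = [[5.0000, -0.4000], [0.0000, 2.2000]]

e_1 = w_1/‖w_1‖ = (3, -4)/5.0000 = (0.6000, -0.8000).
r_{12} = e_1·w_2 = -0.4000.
u_2 = w_2 + 0.4000·e_1 = (-1.7600, -1.3200).
‖u_2‖ = 2.2000, so e_2 = (-0.8000, -0.6000).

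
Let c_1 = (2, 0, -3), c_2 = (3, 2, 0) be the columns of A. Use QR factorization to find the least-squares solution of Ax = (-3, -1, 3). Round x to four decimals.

q_1 = c_1/‖c_1‖ = (2, 0, -3)/3.6056 = (0.5547, 0.0000, -0.8321).
r_{12} = q_1·c_2 = 1.6641.
u_2 = c_2 − 1.6641·q_1 = (2.0769, 2.0000, 1.3846).
‖u_2‖ = 3.1986, so q_2 = (0.6493, 0.6253, 0.4329).
Qᵀb = (-4.1603, -1.2746).
Back-substitute: x_2 = -1.2746/3.1986 = -0.3985.
x_1 = (-4.1603 − 1.6641·(-0.3985))/3.6056 = -0.9699.

x = (-0.9699, -0.3985)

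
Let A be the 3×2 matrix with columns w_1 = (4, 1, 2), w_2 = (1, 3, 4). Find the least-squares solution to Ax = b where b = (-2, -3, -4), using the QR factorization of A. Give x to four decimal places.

q_1 = w_1/‖w_1‖ = (4, 1, 2)/4.5826 = (0.8729, 0.2182, 0.4364).
r_{12} = q_1·w_2 = 3.2733.
u_2 = w_2 − 3.2733·q_1 = (-1.8571, 2.2857, 2.5714).
‖u_2‖ = 3.9097, so q_2 = (-0.4750, 0.5846, 0.6577).
Qᵀb = (-4.1461, -3.4347).
Back-substitute: x_2 = -3.4347/3.9097 = -0.8785.
x_1 = (-4.1461 − 3.2733·(-0.8785))/4.5826 = -0.2773.

x = (-0.2773, -0.8785)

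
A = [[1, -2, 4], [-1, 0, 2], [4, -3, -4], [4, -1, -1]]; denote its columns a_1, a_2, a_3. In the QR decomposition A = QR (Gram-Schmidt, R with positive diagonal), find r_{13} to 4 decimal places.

a_1 = (1, -1, 4, 4); ‖a_1‖ = 5.8310, so q_1 = (0.1715, -0.1715, 0.6860, 0.6860).
r_{13} = q_1·a_3 = -3.0870.

r_{13} = -3.0870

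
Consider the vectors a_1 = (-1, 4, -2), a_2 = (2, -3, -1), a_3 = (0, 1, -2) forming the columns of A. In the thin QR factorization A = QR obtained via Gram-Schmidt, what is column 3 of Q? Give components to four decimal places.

q_1 = a_1/‖a_1‖ = (-1, 4, -2)/4.5826 = (-0.2182, 0.8729, -0.4364).
r_{12} = q_1·a_2 = -2.6186.
u_2 = a_2 + 2.6186·q_1 = (1.4286, -0.7143, -2.1429).
‖u_2‖ = 2.6726, so q_2 = (0.5345, -0.2673, -0.8018).
r_{13} = q_1·a_3 = 1.7457; r_{23} = q_2·a_3 = 1.3363.
u_3 = a_3 − 1.7457·q_1 − 1.3363·q_2 = (-0.3333, -0.1667, -0.1667).
‖u_3‖ = 0.4082, so q_3 = (-0.8165, -0.4082, -0.4082).

q_3 = (-0.8165, -0.4082, -0.4082)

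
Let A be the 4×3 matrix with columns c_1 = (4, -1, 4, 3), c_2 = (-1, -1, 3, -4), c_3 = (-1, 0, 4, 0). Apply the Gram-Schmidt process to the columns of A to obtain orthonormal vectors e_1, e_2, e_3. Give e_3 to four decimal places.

e_3 = (-0.7008, 0.3320, 0.4574, 0.4352)

e_1 = c_1/‖c_1‖ = (4, -1, 4, 3)/6.4807 = (0.6172, -0.1543, 0.6172, 0.4629).
r_{12} = e_1·c_2 = -0.4629.
u_2 = c_2 + 0.4629·e_1 = (-0.7143, -1.0714, 3.2857, -3.7857).
‖u_2‖ = 5.1755, so e_2 = (-0.1380, -0.2070, 0.6349, -0.7315).
r_{13} = e_1·c_3 = 1.8516; r_{23} = e_2·c_3 = 2.6775.
u_3 = c_3 − 1.8516·e_1 − 2.6775·e_2 = (-1.7733, 0.8400, 1.1573, 1.1013).
‖u_3‖ = 2.5303, so e_3 = (-0.7008, 0.3320, 0.4574, 0.4352).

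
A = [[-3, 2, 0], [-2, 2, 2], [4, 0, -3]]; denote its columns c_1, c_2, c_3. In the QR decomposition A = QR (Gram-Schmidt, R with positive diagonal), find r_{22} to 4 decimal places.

r_{22} = 2.1335

c_1 = (-3, -2, 4); ‖c_1‖ = 5.3852, so q_1 = (-0.5571, -0.3714, 0.7428).
q_1·c_2 = (-0.5571)·2 + (-0.3714)·2 + 0.7428·0 = -1.8570.
u_2 = c_2 + 1.8570·q_1 = (0.9655, 1.3103, 1.3793).
r_{22} = ‖u_2‖ = 2.1335.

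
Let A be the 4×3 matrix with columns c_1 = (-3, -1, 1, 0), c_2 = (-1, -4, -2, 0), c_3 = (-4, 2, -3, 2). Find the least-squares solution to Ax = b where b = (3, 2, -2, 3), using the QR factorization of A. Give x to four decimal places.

c_1 = (-3, -1, 1, 0); ‖c_1‖ = 3.3166, so e_1 = (-0.9045, -0.3015, 0.3015, 0.0000).
e_1·c_2 = (-0.9045)·(-1) + (-0.3015)·(-4) + 0.3015·(-2) + 0.0000·0 = 1.5076.
u_2 = c_2 − 1.5076·e_1 = (0.3636, -3.5455, -2.4545, 0.0000).
‖u_2‖ = 4.3275, so e_2 = (0.0840, -0.8193, -0.5672, 0.0000).
e_1·c_3 = (-0.9045)·(-4) + (-0.3015)·2 + 0.3015·(-3) + 0.0000·2 = 2.1106; e_2·c_3 = 0.0840·(-4) + (-0.8193)·2 + (-0.5672)·(-3) + 0.0000·2 = -0.2731.
u_3 = c_3 − 2.1106·e_1 + 0.2731·e_2 = (-2.0680, 2.4126, -3.7913, 2.0000).
‖u_3‖ = 5.3358, so e_3 = (-0.3876, 0.4522, -0.7105, 0.3748).
Qᵀb = (-3.9196, -0.2521, 2.2872).
Back-substitute: x_3 = 2.2872/5.3358 = 0.4286.
x_2 = (-0.2521 + 0.2731·0.4286)/4.3275 = -0.0312.
x_1 = (-3.9196 − 1.5076·(-0.0312) − 2.1106·0.4286)/3.3166 = -1.4404.

x = (-1.4404, -0.0312, 0.4286)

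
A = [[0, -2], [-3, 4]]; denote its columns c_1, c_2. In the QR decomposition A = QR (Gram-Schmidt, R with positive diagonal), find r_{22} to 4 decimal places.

r_{22} = 2.0000

c_1 = (0, -3); ‖c_1‖ = 3.0000, so e_1 = (0.0000, -1.0000).
e_1·c_2 = 0.0000·(-2) + (-1.0000)·4 = -4.0000.
u_2 = c_2 + 4.0000·e_1 = (-2.0000, 0.0000).
r_{22} = ‖u_2‖ = 2.0000.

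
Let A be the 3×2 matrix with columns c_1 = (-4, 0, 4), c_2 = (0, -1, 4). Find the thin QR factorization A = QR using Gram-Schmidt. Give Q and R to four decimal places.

Q = [[-0.7071, 0.6667], [0.0000, -0.3333], [0.7071, 0.6667]], R = [[5.6569, 2.8284], [0.0000, 3.0000]]

c_1 = (-4, 0, 4); ‖c_1‖ = 5.6569, so e_1 = (-0.7071, 0.0000, 0.7071).
e_1·c_2 = (-0.7071)·0 + 0.0000·(-1) + 0.7071·4 = 2.8284.
u_2 = c_2 − 2.8284·e_1 = (2.0000, -1.0000, 2.0000).
‖u_2‖ = 3.0000, so e_2 = (0.6667, -0.3333, 0.6667).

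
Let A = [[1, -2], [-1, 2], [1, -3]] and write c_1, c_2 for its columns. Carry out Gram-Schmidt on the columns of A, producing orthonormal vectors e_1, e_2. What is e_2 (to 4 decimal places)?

e_2 = (0.4082, -0.4082, -0.8165)

c_1 = (1, -1, 1); ‖c_1‖ = 1.7321, so e_1 = (0.5774, -0.5774, 0.5774).
e_1·c_2 = 0.5774·(-2) + (-0.5774)·2 + 0.5774·(-3) = -4.0415.
u_2 = c_2 + 4.0415·e_1 = (0.3333, -0.3333, -0.6667).
‖u_2‖ = 0.8165, so e_2 = (0.4082, -0.4082, -0.8165).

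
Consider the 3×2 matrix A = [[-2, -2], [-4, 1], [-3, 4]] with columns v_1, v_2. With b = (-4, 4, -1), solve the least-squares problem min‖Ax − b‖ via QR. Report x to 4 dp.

e_1 = v_1/‖v_1‖ = (-2, -4, -3)/5.3852 = (-0.3714, -0.7428, -0.5571).
r_{12} = e_1·v_2 = -2.2283.
u_2 = v_2 + 2.2283·e_1 = (-2.8276, -0.6552, 2.7586).
‖u_2‖ = 4.0043, so e_2 = (-0.7061, -0.1636, 0.6889).
Qᵀb = (-0.9285, 1.4812).
Back-substitute: x_2 = 1.4812/4.0043 = 0.3699.
x_1 = (-0.9285 + 2.2283·0.3699)/5.3852 = -0.0194.

x = (-0.0194, 0.3699)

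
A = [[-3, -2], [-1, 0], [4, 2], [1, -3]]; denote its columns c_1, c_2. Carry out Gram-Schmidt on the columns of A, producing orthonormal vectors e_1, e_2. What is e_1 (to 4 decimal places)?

e_1 = c_1/‖c_1‖ = (-3, -1, 4, 1)/5.1962 = (-0.5774, -0.1925, 0.7698, 0.1925).

e_1 = (-0.5774, -0.1925, 0.7698, 0.1925)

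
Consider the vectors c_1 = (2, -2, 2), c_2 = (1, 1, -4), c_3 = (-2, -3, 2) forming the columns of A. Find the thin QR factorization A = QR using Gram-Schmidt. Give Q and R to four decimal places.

Q = [[0.5774, 0.6556, -0.4867], [-0.5774, -0.0937, -0.8111], [0.5774, -0.7493, -0.3244]], R = [[3.4641, -2.3094, 1.7321], [0.0000, 3.5590, -2.5288], [0.0000, 0.0000, 2.7578]]

c_1 = (2, -2, 2); ‖c_1‖ = 3.4641, so q_1 = (0.5774, -0.5774, 0.5774).
q_1·c_2 = 0.5774·1 + (-0.5774)·1 + 0.5774·(-4) = -2.3094.
u_2 = c_2 + 2.3094·q_1 = (2.3333, -0.3333, -2.6667).
‖u_2‖ = 3.5590, so q_2 = (0.6556, -0.0937, -0.7493).
q_1·c_3 = 0.5774·(-2) + (-0.5774)·(-3) + 0.5774·2 = 1.7321; q_2·c_3 = 0.6556·(-2) + (-0.0937)·(-3) + (-0.7493)·2 = -2.5288.
u_3 = c_3 − 1.7321·q_1 + 2.5288·q_2 = (-1.3421, -2.2368, -0.8947).
‖u_3‖ = 2.7578, so q_3 = (-0.4867, -0.8111, -0.3244).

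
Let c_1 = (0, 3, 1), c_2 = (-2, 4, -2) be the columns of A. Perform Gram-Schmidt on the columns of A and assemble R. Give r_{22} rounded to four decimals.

c_1 = (0, 3, 1); ‖c_1‖ = 3.1623, so e_1 = (0.0000, 0.9487, 0.3162).
e_1·c_2 = 0.0000·(-2) + 0.9487·4 + 0.3162·(-2) = 3.1623.
u_2 = c_2 − 3.1623·e_1 = (-2.0000, 1.0000, -3.0000).
r_{22} = ‖u_2‖ = 3.7417.

r_{22} = 3.7417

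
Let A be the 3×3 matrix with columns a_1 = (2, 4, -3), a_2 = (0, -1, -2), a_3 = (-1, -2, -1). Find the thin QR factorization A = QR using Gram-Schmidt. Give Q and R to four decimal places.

q_1 = a_1/‖a_1‖ = (2, 4, -3)/5.3852 = (0.3714, 0.7428, -0.5571).
r_{12} = q_1·a_2 = 0.3714.
u_2 = a_2 − 0.3714·q_1 = (-0.1379, -1.2759, -1.7931).
‖u_2‖ = 2.2050, so q_2 = (-0.0626, -0.5786, -0.8132).
r_{13} = q_1·a_3 = -1.2999; r_{23} = q_2·a_3 = 2.0330.
u_3 = a_3 + 1.2999·q_1 − 2.0330·q_2 = (-0.3901, 0.1418, -0.0709).
‖u_3‖ = 0.4211, so q_3 = (-0.9264, 0.3369, -0.1684).

Q = [[0.3714, -0.0626, -0.9264], [0.7428, -0.5786, 0.3369], [-0.5571, -0.8132, -0.1684]], R = [[5.3852, 0.3714, -1.2999], [0.0000, 2.2050, 2.0330], [0.0000, 0.0000, 0.4211]]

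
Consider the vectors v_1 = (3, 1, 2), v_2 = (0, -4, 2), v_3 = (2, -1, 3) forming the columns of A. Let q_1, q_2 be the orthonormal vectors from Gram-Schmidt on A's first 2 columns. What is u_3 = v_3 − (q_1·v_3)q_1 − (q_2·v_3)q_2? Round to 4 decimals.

u_3 = (-0.3571, 0.2143, 0.4286)

v_1 = (3, 1, 2); ‖v_1‖ = 3.7417, so q_1 = (0.8018, 0.2673, 0.5345).
q_1·v_2 = 0.8018·0 + 0.2673·(-4) + 0.5345·2 = 0.0000.
u_2 = v_2 + 0.0000·q_1 = (0.0000, -4.0000, 2.0000).
‖u_2‖ = 4.4721, so q_2 = (0.0000, -0.8944, 0.4472).
q_1·v_3 = 0.8018·2 + 0.2673·(-1) + 0.5345·3 = 2.9399; q_2·v_3 = 0.0000·2 + (-0.8944)·(-1) + 0.4472·3 = 2.2361.
u_3 = v_3 − 2.9399·q_1 − 2.2361·q_2 = (-0.3571, 0.2143, 0.4286).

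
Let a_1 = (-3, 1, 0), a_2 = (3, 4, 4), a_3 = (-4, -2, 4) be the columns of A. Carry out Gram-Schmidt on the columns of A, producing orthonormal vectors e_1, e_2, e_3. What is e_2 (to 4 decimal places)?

a_1 = (-3, 1, 0); ‖a_1‖ = 3.1623, so e_1 = (-0.9487, 0.3162, 0.0000).
e_1·a_2 = (-0.9487)·3 + 0.3162·4 + 0.0000·4 = -1.5811.
u_2 = a_2 + 1.5811·e_1 = (1.5000, 4.5000, 4.0000).
‖u_2‖ = 6.2048, so e_2 = (0.2417, 0.7252, 0.6447).

e_2 = (0.2417, 0.7252, 0.6447)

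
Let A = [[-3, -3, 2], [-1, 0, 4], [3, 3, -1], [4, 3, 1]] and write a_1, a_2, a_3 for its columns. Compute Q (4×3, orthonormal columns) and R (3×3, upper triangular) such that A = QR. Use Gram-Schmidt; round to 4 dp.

Q = [[-0.5071, -0.3780, 0.4315], [-0.1690, 0.7559, 0.6233], [0.5071, 0.3780, -0.1918], [0.6761, -0.3780, 0.6233]], R = [[5.9161, 5.0709, -1.5213], [0.0000, 1.1339, 1.5119], [0.0000, 0.0000, 4.1713]]

a_1 = (-3, -1, 3, 4); ‖a_1‖ = 5.9161, so e_1 = (-0.5071, -0.1690, 0.5071, 0.6761).
e_1·a_2 = (-0.5071)·(-3) + (-0.1690)·0 + 0.5071·3 + 0.6761·3 = 5.0709.
u_2 = a_2 − 5.0709·e_1 = (-0.4286, 0.8571, 0.4286, -0.4286).
‖u_2‖ = 1.1339, so e_2 = (-0.3780, 0.7559, 0.3780, -0.3780).
e_1·a_3 = (-0.5071)·2 + (-0.1690)·4 + 0.5071·(-1) + 0.6761·1 = -1.5213; e_2·a_3 = (-0.3780)·2 + 0.7559·4 + 0.3780·(-1) + (-0.3780)·1 = 1.5119.
u_3 = a_3 + 1.5213·e_1 − 1.5119·e_2 = (1.8000, 2.6000, -0.8000, 2.6000).
‖u_3‖ = 4.1713, so e_3 = (0.4315, 0.6233, -0.1918, 0.6233).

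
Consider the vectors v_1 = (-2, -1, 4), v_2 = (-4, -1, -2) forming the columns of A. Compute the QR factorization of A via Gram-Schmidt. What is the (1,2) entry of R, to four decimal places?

q_1 = v_1/‖v_1‖ = (-2, -1, 4)/4.5826 = (-0.4364, -0.2182, 0.8729).
r_{12} = q_1·v_2 = 0.2182.

r_{12} = 0.2182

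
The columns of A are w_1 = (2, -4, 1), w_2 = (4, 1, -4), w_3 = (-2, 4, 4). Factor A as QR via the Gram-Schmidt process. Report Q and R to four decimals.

e_1 = w_1/‖w_1‖ = (2, -4, 1)/4.5826 = (0.4364, -0.8729, 0.2182).
r_{12} = e_1·w_2 = 0.0000.
u_2 = w_2 + 0.0000·e_1 = (4.0000, 1.0000, -4.0000).
‖u_2‖ = 5.7446, so e_2 = (0.6963, 0.1741, -0.6963).
r_{13} = e_1·w_3 = -3.4915; r_{23} = e_2·w_3 = -3.4816.
u_3 = w_3 + 3.4915·e_1 + 3.4816·e_2 = (1.9481, 1.5584, 2.3377).
‖u_3‖ = 3.4188, so e_3 = (0.5698, 0.4558, 0.6838).

Q = [[0.4364, 0.6963, 0.5698], [-0.8729, 0.1741, 0.4558], [0.2182, -0.6963, 0.6838]], R = [[4.5826, 0.0000, -3.4915], [0.0000, 5.7446, -3.4816], [0.0000, 0.0000, 3.4188]]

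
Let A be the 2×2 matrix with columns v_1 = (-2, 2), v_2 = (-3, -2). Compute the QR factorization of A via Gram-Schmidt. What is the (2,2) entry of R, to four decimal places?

q_1 = v_1/‖v_1‖ = (-2, 2)/2.8284 = (-0.7071, 0.7071).
r_{12} = q_1·v_2 = 0.7071.
u_2 = v_2 − 0.7071·q_1 = (-2.5000, -2.5000).
r_{22} = ‖u_2‖ = 3.5355.

r_{22} = 3.5355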